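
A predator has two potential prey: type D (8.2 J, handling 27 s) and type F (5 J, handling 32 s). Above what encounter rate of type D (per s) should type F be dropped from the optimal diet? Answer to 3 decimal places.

0.039 per s

At the threshold, the rate on type D alone equals the profitability of type F: λ·8.2/(1 + λ·27) = 5/32 = 0.1562.
Rearranging, λ(8.2 − 0.1562×27) = 0.1562, so λ = 0.1562/3.981 = 0.03925 per s.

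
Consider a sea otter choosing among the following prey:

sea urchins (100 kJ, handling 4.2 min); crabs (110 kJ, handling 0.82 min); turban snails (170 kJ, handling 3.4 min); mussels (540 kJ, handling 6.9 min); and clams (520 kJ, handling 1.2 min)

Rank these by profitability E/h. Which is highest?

clams

In descending order of E/h:
clams: 520/1.2 = 433 kJ/min
crabs: 110/0.82 = 134 kJ/min
mussels: 540/6.9 = 78.3 kJ/min
turban snails: 170/3.4 = 50 kJ/min
sea urchins: 100/4.2 = 23.8 kJ/min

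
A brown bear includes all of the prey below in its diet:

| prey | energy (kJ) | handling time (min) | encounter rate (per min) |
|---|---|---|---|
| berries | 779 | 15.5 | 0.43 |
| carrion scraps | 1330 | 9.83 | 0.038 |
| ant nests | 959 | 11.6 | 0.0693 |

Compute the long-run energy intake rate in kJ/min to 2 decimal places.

51.11 kJ/min

R = Σλ_iE_i / (1 + Σλ_ih_i)
Numerator: 0.43×779 + 0.038×1330 + 0.0693×959 = 452
Denominator: 1 + 0.43×15.5 + 0.038×9.83 + 0.0693×11.6 = 8.842
R = 452/8.842 = 51.11 kJ/min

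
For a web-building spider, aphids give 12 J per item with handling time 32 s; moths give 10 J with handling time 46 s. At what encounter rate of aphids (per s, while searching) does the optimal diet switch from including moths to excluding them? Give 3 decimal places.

0.043 per s

The zero-one rule: include moths iff E₂/h₂ > λE₁/(1+λh₁). Equality gives the switch point.
λE₁h₂ = E₂ + λE₂h₁ ⇒ λ = E₂/(E₁h₂ − E₂h₁) = 10/(552 − 320) = 0.0431 per s.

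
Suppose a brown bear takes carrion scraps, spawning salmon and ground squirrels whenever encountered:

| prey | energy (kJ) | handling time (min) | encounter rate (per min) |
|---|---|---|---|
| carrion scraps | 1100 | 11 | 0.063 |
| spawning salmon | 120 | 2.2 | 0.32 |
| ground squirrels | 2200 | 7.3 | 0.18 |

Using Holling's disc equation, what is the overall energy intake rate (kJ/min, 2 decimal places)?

135.73 kJ/min

R = (0.063×1100 + 0.32×120 + 0.18×2200) / (1 + 0.063×11 + 0.32×2.2 + 0.18×7.3) = 503.7/3.711 = 135.7 kJ/min.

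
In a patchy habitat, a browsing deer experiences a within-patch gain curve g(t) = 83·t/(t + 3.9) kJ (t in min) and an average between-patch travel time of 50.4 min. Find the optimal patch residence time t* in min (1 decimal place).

By the marginal value theorem, leave when the instantaneous gain rate g'(t) equals the habitat-wide average g(t)/(T + t).
g'(t) = 83·3.9/(t + 3.9)². Setting 83·3.9/(t+3.9)² = 83t/[(t+3.9)(50.4+t)] gives 3.9(50.4+t) = t(t+3.9), so t² = 3.9×50.4 = 196.6.
t* = √196.6 = 14.02 min.

14.0 min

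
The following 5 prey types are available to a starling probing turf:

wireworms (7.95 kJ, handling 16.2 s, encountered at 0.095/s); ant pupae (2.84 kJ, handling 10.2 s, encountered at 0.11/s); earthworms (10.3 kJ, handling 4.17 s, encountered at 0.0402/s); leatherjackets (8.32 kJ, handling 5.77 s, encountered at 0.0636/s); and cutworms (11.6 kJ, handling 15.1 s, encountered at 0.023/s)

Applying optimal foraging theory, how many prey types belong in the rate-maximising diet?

3

E/h in descending order: earthworms 2.47, leatherjackets 1.44, cutworms 0.768, wireworms 0.491, ant pupae 0.278 kJ/s. The optimal diet is the largest prefix of this list for which every included type satisfies E_i/h_i > R on the types above it.
Rate on top 1: 0.3546. leatherjackets: 1.44 > 0.3546 → include.
Rate on top 2: 0.6146. cutworms: 0.768 > 0.6146 → include.
Rate on top 3: 0.643. wireworms: 0.491 < 0.643 → exclude; stop.
Optimal diet: earthworms, leatherjackets, cutworms — 3 of 5 types.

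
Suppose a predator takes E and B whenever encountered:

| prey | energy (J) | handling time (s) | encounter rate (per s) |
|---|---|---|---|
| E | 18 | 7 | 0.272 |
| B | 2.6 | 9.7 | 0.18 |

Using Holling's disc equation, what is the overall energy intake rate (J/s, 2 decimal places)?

R = (0.272×18 + 0.18×2.6) / (1 + 0.272×7 + 0.18×9.7) = 5.364/4.65 = 1.154 J/s.

1.15 J/s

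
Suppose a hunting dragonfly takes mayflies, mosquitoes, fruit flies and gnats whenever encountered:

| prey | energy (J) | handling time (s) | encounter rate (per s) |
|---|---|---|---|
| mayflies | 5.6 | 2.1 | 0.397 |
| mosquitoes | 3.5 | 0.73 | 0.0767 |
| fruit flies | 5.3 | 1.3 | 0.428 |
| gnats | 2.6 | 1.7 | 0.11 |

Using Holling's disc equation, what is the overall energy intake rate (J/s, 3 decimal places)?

1.916 J/s

R = Σλ_iE_i / (1 + Σλ_ih_i)
Numerator: 0.397×5.6 + 0.0767×3.5 + 0.428×5.3 + 0.11×2.6 = 5.046
Denominator: 1 + 0.397×2.1 + 0.0767×0.73 + 0.428×1.3 + 0.11×1.7 = 2.633
R = 5.046/2.633 = 1.916 J/s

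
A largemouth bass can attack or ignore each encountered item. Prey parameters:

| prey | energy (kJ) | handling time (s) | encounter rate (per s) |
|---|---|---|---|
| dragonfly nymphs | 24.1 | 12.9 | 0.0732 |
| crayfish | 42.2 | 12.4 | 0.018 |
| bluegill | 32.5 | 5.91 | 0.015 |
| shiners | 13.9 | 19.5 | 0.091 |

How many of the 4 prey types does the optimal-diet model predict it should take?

3

Rank by E/h (kJ/s): bluegill 5.5, crayfish 3.4, dragonfly nymphs 1.87, shiners 0.713. Include each in turn until the next type's E/h falls below the running intake rate.
Rate on top 1: 0.4478. crayfish: 3.4 > 0.4478 → include.
Rate on top 2: 0.9506. dragonfly nymphs: 1.87 > 0.9506 → include.
Rate on top 3: 1.335. shiners: 0.713 < 1.335 → exclude; stop.
Optimal diet: bluegill, crayfish, dragonfly nymphs — 3 of 4 types.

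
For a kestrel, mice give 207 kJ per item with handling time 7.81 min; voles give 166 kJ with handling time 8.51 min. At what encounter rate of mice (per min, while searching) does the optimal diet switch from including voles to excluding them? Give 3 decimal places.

Drop voles once their profitability E₂/h₂ falls below the rate achievable on mice alone: E₂/h₂ = λE₁/(1 + λh₁).
Solve for λ: λE₁h₂ = E₂(1 + λh₁) → λ(E₁h₂ − E₂h₁) = E₂ → λ = E₂/(E₁h₂ − E₂h₁).
λ = 166/(207×8.51 − 166×7.81) = 166/465.1 = 0.3569 per min.

0.357 per min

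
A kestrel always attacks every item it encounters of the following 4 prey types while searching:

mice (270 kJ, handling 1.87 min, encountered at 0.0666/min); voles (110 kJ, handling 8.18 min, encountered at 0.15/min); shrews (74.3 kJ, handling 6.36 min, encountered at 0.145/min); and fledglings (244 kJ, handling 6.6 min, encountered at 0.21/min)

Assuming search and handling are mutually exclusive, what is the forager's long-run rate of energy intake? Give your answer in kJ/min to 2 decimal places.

20.71 kJ/min

Energy encountered per unit search time: 0.0666×270 + 0.15×110 + 0.145×74.3 + 0.21×244 = 96.5 kJ/min.
Handling time per unit search time: 0.0666×1.87 + 0.15×8.18 + 0.145×6.36 + 0.21×6.6 = 3.66.
Rate = 96.5/(1 + 3.66) = 20.71 kJ/min.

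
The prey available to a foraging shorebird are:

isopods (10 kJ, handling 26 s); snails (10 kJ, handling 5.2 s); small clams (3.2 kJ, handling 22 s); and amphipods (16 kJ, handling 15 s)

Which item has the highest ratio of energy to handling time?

Profitability E/h (kJ/s): isopods = 10/26 = 0.385, snails = 10/5.2 = 1.92, small clams = 3.2/22 = 0.145, amphipods = 16/15 = 1.07.
Ranked: snails > amphipods > isopods > small clams.

snails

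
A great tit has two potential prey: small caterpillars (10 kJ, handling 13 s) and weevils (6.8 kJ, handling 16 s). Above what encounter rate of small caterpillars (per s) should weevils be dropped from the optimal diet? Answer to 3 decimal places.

0.095 per s

The zero-one rule: include weevils iff E₂/h₂ > λE₁/(1+λh₁). Equality gives the switch point.
λE₁h₂ = E₂ + λE₂h₁ ⇒ λ = E₂/(E₁h₂ − E₂h₁) = 6.8/(160 − 88.4) = 0.09497 per s.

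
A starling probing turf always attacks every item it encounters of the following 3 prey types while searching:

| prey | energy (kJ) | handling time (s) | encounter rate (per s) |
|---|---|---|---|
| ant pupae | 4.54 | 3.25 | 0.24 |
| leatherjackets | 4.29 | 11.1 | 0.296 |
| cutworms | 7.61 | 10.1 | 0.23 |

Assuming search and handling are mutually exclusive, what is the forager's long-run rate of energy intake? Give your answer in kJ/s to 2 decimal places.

0.56 kJ/s

Energy encountered per unit search time: 0.24×4.54 + 0.296×4.29 + 0.23×7.61 = 4.11 kJ/s.
Handling time per unit search time: 0.24×3.25 + 0.296×11.1 + 0.23×10.1 = 6.389.
Rate = 4.11/(1 + 6.389) = 0.5562 kJ/s.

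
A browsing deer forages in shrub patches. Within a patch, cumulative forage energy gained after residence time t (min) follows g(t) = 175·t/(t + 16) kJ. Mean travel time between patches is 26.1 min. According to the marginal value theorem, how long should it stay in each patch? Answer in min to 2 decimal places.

Optimal t* satisfies g'(t*) = g(t*)/(T + t*).
g'(t) = 175·16/(t + 16)². Setting 175·16/(t+16)² = 175t/[(t+16)(26.1+t)] gives 16(26.1+t) = t(t+16), so t² = 16×26.1 = 417.6.
t* = √417.6 = 20.44 min.

20.44 min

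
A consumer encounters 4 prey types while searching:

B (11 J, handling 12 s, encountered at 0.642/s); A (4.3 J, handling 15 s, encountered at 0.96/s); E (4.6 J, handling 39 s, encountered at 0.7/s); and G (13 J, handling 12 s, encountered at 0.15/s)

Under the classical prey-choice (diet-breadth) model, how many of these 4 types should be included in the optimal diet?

Profitabilities (E/h, J/s): G 1.08, B 0.917, A 0.287, E 0.118. Add prey in this order while the next type's profitability exceeds the intake rate on those already taken.
Rate on top 1: 0.6964. B: 0.917 > 0.6964 → include.
Rate on top 2: 0.858. A: 0.287 < 0.858 → exclude; stop.
Optimal diet: G, B — 2 of 4 types.

2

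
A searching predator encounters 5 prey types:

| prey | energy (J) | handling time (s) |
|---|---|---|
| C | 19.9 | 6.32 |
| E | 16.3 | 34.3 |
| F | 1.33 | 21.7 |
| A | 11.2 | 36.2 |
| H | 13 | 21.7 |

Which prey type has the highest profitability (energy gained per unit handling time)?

Profitability E/h (J/s): C = 19.9/6.32 = 3.15, E = 16.3/34.3 = 0.475, F = 1.33/21.7 = 0.0613, A = 11.2/36.2 = 0.309, H = 13/21.7 = 0.599.
Ranked: C > H > E > A > F.

C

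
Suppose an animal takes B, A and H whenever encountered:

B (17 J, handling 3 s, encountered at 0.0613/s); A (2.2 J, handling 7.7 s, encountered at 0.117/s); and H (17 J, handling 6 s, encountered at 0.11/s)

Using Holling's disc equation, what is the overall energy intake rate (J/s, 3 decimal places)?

Energy encountered per unit search time: 0.0613×17 + 0.117×2.2 + 0.11×17 = 3.17 J/s.
Handling time per unit search time: 0.0613×3 + 0.117×7.7 + 0.11×6 = 1.745.
Rate = 3.17/(1 + 1.745) = 1.155 J/s.

1.155 J/s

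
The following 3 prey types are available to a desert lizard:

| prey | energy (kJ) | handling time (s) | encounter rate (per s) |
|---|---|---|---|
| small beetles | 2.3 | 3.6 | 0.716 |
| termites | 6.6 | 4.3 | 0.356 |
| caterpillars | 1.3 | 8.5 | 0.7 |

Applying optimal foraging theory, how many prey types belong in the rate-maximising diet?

Rank by E/h (kJ/s): termites 1.53, small beetles 0.639, caterpillars 0.153. Include each in turn until the next type's E/h falls below the running intake rate.
Rate on top 1: 0.9284. small beetles: 0.639 < 0.9284 → exclude; stop.
Optimal diet: termites — 1 of 3 types.

1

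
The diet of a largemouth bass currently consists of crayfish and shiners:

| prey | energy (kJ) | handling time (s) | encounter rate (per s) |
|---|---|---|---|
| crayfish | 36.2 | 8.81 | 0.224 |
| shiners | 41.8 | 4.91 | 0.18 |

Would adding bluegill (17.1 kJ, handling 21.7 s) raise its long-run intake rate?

No

On crayfish and shiners alone, R = ΣλE/(1+Σλh) = 15.63/3.857 = 4.053 kJ/s.
Profitability of bluegill: 17.1/21.7 = 0.788 kJ/s.
0.788 < 4.053, so adding bluegill would lower the average — exclude it.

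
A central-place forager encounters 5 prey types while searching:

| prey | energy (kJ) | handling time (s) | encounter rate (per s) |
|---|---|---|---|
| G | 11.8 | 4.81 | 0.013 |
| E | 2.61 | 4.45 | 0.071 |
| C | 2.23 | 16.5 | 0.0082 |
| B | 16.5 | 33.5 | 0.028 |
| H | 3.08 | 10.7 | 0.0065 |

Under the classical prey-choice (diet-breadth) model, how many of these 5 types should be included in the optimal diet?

3

Profitabilities (E/h, kJ/s): G 2.45, E 0.587, B 0.493, H 0.288, C 0.135. Add prey in this order while the next type's profitability exceeds the intake rate on those already taken.
Rate on top 1: 0.1444. E: 0.587 > 0.1444 → include.
Rate on top 2: 0.2457. B: 0.493 > 0.2457 → include.
Rate on top 3: 0.3457. H: 0.288 < 0.3457 → exclude; stop.
Optimal diet: G, E, B — 3 of 5 types.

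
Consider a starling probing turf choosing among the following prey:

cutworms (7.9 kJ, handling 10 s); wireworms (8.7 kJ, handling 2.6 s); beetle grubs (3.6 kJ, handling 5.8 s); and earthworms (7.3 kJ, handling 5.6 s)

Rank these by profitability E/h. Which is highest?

In descending order of E/h:
wireworms: 8.7/2.6 = 3.35 kJ/s
earthworms: 7.3/5.6 = 1.3 kJ/s
cutworms: 7.9/10 = 0.79 kJ/s
beetle grubs: 3.6/5.8 = 0.621 kJ/s

wireworms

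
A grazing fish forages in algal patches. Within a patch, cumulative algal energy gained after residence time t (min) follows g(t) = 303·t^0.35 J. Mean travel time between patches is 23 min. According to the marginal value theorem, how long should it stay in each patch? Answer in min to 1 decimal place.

Maximise g(t)/(T+t): set derivative to zero → g'(t)(T+t) = g(t).
g'(t) = 0.35·303·t^-0.65. Setting 0.35·303·t^-0.65 = 303·t^0.35/(23+t) gives 0.35(23+t) = t, so 0.65·t = 0.35×23.
t* = 0.35×23/0.65 = 12.38 min.

12.4 min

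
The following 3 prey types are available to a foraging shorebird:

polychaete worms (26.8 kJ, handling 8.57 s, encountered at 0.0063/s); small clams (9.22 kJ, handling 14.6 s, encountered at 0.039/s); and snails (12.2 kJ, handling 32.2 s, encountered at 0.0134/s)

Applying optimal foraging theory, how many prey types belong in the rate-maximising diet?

E/h in descending order: polychaete worms 3.13, small clams 0.632, snails 0.379 kJ/s. The optimal diet is the largest prefix of this list for which every included type satisfies E_i/h_i > R on the types above it.
Rate on top 1: 0.1602. small clams: 0.632 > 0.1602 → include.
Rate on top 2: 0.3255. snails: 0.379 > 0.3255 → include.
Optimal diet: polychaete worms, small clams, snails — 3 of 3 types.

3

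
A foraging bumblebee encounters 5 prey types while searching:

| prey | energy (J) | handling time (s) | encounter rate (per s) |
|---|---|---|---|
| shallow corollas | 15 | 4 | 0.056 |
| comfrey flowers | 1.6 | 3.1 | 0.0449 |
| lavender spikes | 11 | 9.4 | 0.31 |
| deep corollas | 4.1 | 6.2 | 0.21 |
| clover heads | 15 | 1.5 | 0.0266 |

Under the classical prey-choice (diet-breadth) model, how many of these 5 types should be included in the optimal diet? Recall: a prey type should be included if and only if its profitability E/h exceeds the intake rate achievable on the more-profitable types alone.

3

Profitabilities (E/h, J/s): clover heads 10, shallow corollas 3.75, lavender spikes 1.17, deep corollas 0.661, comfrey flowers 0.516. Add prey in this order while the next type's profitability exceeds the intake rate on those already taken.
Rate on top 1: 0.3837. shallow corollas: 3.75 > 0.3837 → include.
Rate on top 2: 0.9803. lavender spikes: 1.17 > 0.9803 → include.
Rate on top 3: 1.113. deep corollas: 0.661 < 1.113 → exclude; stop.
Optimal diet: clover heads, shallow corollas, lavender spikes — 3 of 5 types.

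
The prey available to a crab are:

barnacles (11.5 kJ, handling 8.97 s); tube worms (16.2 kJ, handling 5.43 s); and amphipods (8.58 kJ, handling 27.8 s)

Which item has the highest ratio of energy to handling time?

tube worms

Profitability E/h (kJ/s): barnacles = 11.5/8.97 = 1.28, tube worms = 16.2/5.43 = 2.98, amphipods = 8.58/27.8 = 0.309.
Ranked: tube worms > barnacles > amphipods.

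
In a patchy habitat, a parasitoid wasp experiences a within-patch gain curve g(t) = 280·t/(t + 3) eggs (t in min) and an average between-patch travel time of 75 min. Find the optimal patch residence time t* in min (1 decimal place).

Maximise g(t)/(T+t): set derivative to zero → g'(t)(T+t) = g(t).
g'(t) = 280·3/(t + 3)². Setting 280·3/(t+3)² = 280t/[(t+3)(75+t)] gives 3(75+t) = t(t+3), so t² = 3×75 = 225.
t* = √225 = 15 min.

15.0 min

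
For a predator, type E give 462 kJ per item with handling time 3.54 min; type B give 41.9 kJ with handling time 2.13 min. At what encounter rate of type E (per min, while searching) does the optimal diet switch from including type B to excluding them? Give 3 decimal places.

At the threshold, the rate on type E alone equals the profitability of type B: λ·462/(1 + λ·3.54) = 41.9/2.13 = 19.67.
Rearranging, λ(462 − 19.67×3.54) = 19.67, so λ = 19.67/392.4 = 0.05014 per min.

0.050 per min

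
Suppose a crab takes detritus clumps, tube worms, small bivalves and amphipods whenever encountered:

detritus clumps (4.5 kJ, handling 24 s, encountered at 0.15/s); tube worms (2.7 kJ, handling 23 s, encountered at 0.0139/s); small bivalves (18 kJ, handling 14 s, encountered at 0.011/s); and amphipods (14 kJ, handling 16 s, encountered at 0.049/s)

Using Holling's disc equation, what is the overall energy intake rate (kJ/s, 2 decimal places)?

0.27 kJ/s

Energy encountered per unit search time: 0.15×4.5 + 0.0139×2.7 + 0.011×18 + 0.049×14 = 1.597 kJ/s.
Handling time per unit search time: 0.15×24 + 0.0139×23 + 0.011×14 + 0.049×16 = 4.858.
Rate = 1.597/(1 + 4.858) = 0.2726 kJ/s.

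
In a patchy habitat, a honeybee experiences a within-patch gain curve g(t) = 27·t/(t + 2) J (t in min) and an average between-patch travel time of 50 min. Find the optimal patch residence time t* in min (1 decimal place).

10.0 min

Optimal t* satisfies g'(t*) = g(t*)/(T + t*).
g'(t) = 27·2/(t + 2)². Setting 27·2/(t+2)² = 27t/[(t+2)(50+t)] gives 2(50+t) = t(t+2), so t² = 2×50 = 100.
t* = √100 = 10 min.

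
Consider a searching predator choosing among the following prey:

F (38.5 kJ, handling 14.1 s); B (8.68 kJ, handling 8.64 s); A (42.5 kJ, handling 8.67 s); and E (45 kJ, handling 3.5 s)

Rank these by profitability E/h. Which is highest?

In descending order of E/h:
E: 45/3.5 = 12.9 kJ/s
A: 42.5/8.67 = 4.9 kJ/s
F: 38.5/14.1 = 2.73 kJ/s
B: 8.68/8.64 = 1 kJ/s

E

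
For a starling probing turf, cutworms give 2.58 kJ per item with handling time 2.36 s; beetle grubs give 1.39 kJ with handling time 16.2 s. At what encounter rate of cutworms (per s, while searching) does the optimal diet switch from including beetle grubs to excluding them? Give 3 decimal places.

0.036 per s

Drop beetle grubs once their profitability E₂/h₂ falls below the rate achievable on cutworms alone: E₂/h₂ = λE₁/(1 + λh₁).
Solve for λ: λE₁h₂ = E₂(1 + λh₁) → λ(E₁h₂ − E₂h₁) = E₂ → λ = E₂/(E₁h₂ − E₂h₁).
λ = 1.39/(2.58×16.2 − 1.39×2.36) = 1.39/38.52 = 0.03609 per s.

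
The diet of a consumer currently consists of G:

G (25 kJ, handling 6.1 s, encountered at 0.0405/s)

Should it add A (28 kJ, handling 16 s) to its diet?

On G alone, R = ΣλE/(1+Σλh) = 1.012/1.247 = 0.8119 kJ/s.
A: E/h = 28/16 = 1.75 kJ/s.
Since 1.75 > R, including A increases the long-run rate.

Yes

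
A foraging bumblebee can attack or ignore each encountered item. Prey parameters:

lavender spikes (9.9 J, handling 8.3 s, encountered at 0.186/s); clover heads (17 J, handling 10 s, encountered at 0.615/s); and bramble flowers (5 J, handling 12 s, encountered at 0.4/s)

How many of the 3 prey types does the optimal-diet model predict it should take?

1

E/h in descending order: clover heads 1.7, lavender spikes 1.19, bramble flowers 0.417 J/s. The optimal diet is the largest prefix of this list for which every included type satisfies E_i/h_i > R on the types above it.
Rate on top 1: 1.462. lavender spikes: 1.19 < 1.462 → exclude; stop.
Optimal diet: clover heads — 1 of 3 types.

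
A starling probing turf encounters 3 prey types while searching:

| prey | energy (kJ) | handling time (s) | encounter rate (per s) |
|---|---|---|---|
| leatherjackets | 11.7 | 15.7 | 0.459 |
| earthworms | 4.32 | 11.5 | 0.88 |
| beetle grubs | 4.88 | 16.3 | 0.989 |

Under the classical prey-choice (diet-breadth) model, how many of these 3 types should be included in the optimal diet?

1

Profitabilities (E/h, kJ/s): leatherjackets 0.745, earthworms 0.376, beetle grubs 0.299. Add prey in this order while the next type's profitability exceeds the intake rate on those already taken.
Rate on top 1: 0.6544. earthworms: 0.376 < 0.6544 → exclude; stop.
Optimal diet: leatherjackets — 1 of 3 types.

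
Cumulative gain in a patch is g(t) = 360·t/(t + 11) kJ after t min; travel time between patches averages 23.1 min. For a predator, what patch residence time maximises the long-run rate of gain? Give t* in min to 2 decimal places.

15.94 min

Maximise g(t)/(T+t): set derivative to zero → g'(t)(T+t) = g(t).
g'(t) = 360·11/(t + 11)². Setting 360·11/(t+11)² = 360t/[(t+11)(23.1+t)] gives 11(23.1+t) = t(t+11), so t² = 11×23.1 = 254.1.
t* = √254.1 = 15.94 min.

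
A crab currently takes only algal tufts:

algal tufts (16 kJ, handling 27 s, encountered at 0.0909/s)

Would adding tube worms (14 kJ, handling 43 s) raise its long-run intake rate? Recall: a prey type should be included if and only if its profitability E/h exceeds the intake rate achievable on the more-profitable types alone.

No

On algal tufts alone, R = ΣλE/(1+Σλh) = 1.454/3.454 = 0.421 kJ/s.
Profitability of tube worms: 14/43 = 0.3256 kJ/s.
Since 0.3256 < R, time spent handling tube worms is better spent searching.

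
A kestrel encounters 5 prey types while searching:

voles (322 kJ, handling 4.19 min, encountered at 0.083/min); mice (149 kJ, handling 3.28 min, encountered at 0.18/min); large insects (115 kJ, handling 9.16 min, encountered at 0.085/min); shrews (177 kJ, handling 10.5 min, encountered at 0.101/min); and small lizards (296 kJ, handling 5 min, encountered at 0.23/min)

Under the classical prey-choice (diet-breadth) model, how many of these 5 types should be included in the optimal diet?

Rank by E/h (kJ/min): voles 76.8, small lizards 59.2, mice 45.4, shrews 16.9, large insects 12.6. Include each in turn until the next type's E/h falls below the running intake rate.
Rate on top 1: 19.83. small lizards: 59.2 > 19.83 → include.
Rate on top 2: 37.96. mice: 45.4 > 37.96 → include.
Rate on top 3: 39.38. shrews: 16.9 < 39.38 → exclude; stop.
Optimal diet: voles, small lizards, mice — 3 of 5 types.

3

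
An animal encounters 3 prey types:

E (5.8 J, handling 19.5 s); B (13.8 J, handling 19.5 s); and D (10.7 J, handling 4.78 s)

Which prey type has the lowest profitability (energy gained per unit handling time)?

In descending order of E/h:
D: 10.7/4.78 = 2.24 J/s
B: 13.8/19.5 = 0.708 J/s
E: 5.8/19.5 = 0.297 J/s

E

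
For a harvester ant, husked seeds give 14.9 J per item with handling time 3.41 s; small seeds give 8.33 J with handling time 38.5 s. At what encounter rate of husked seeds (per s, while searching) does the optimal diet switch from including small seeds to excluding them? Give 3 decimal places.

0.015 per s

Drop small seeds once their profitability E₂/h₂ falls below the rate achievable on husked seeds alone: E₂/h₂ = λE₁/(1 + λh₁).
Solve for λ: λE₁h₂ = E₂(1 + λh₁) → λ(E₁h₂ − E₂h₁) = E₂ → λ = E₂/(E₁h₂ − E₂h₁).
λ = 8.33/(14.9×38.5 − 8.33×3.41) = 8.33/545.2 = 0.01528 per s.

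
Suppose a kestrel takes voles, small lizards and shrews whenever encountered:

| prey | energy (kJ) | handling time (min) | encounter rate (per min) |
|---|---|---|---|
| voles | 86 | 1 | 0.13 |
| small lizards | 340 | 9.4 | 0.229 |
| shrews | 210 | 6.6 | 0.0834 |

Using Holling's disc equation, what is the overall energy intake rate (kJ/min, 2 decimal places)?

R = Σλ_iE_i / (1 + Σλ_ih_i)
Numerator: 0.13×86 + 0.229×340 + 0.0834×210 = 106.6
Denominator: 1 + 0.13×1 + 0.229×9.4 + 0.0834×6.6 = 3.833
R = 106.6/3.833 = 27.8 kJ/min

27.80 kJ/min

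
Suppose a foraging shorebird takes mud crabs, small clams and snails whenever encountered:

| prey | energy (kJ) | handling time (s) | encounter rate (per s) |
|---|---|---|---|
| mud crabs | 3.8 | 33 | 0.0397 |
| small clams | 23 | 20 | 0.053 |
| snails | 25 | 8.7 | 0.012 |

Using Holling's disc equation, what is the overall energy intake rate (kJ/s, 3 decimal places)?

0.481 kJ/s

R = Σλ_iE_i / (1 + Σλ_ih_i)
Numerator: 0.0397×3.8 + 0.053×23 + 0.012×25 = 1.67
Denominator: 1 + 0.0397×33 + 0.053×20 + 0.012×8.7 = 3.474
R = 1.67/3.474 = 0.4806 kJ/s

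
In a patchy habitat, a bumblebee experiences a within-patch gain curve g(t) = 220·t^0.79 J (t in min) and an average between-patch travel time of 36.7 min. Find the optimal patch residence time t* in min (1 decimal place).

138.1 min

Optimal t* satisfies g'(t*) = g(t*)/(T + t*).
g'(t) = 0.79·220·t^-0.21. Setting 0.79·220·t^-0.21 = 220·t^0.79/(36.7+t) gives 0.79(36.7+t) = t, so 0.21·t = 0.79×36.7.
t* = 0.79×36.7/0.21 = 138.1 min.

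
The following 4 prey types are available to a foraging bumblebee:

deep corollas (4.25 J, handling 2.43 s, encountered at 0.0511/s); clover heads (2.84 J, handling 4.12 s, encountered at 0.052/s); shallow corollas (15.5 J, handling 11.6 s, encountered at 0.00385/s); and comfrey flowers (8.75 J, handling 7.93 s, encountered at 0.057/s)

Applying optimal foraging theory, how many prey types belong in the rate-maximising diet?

Profitabilities (E/h, J/s): deep corollas 1.75, shallow corollas 1.34, comfrey flowers 1.1, clover heads 0.689. Add prey in this order while the next type's profitability exceeds the intake rate on those already taken.
Rate on top 1: 0.1932. shallow corollas: 1.34 > 0.1932 → include.
Rate on top 2: 0.2369. comfrey flowers: 1.1 > 0.2369 → include.
Rate on top 3: 0.4785. clover heads: 0.689 > 0.4785 → include.
Optimal diet: deep corollas, shallow corollas, comfrey flowers, clover heads — 4 of 4 types.

4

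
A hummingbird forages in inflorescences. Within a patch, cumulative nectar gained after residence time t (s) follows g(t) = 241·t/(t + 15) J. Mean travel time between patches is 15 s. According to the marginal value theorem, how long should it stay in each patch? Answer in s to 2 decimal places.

15.00 s

Maximise g(t)/(T+t): set derivative to zero → g'(t)(T+t) = g(t).
g'(t) = 241·15/(t + 15)². Setting 241·15/(t+15)² = 241t/[(t+15)(15+t)] gives 15(15+t) = t(t+15), so t² = 15×15 = 225.
t* = √225 = 15 s.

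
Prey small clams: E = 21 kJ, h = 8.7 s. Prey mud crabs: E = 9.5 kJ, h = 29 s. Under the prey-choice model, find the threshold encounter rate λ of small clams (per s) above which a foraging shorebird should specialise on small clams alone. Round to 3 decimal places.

At the threshold, the rate on small clams alone equals the profitability of mud crabs: λ·21/(1 + λ·8.7) = 9.5/29 = 0.3276.
Rearranging, λ(21 − 0.3276×8.7) = 0.3276, so λ = 0.3276/18.15 = 0.01805 per s.

0.018 per s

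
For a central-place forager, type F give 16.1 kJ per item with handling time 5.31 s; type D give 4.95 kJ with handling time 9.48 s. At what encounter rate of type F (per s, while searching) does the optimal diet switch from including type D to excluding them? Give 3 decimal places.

0.039 per s

The zero-one rule: include type D iff E₂/h₂ > λE₁/(1+λh₁). Equality gives the switch point.
λE₁h₂ = E₂ + λE₂h₁ ⇒ λ = E₂/(E₁h₂ − E₂h₁) = 4.95/(152.6 − 26.28) = 0.03918 per s.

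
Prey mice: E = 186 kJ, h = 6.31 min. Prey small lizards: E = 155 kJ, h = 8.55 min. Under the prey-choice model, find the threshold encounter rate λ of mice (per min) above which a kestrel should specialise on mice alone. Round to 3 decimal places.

The zero-one rule: include small lizards iff E₂/h₂ > λE₁/(1+λh₁). Equality gives the switch point.
λE₁h₂ = E₂ + λE₂h₁ ⇒ λ = E₂/(E₁h₂ − E₂h₁) = 155/(1590 − 978) = 0.2532 per min.

0.253 per min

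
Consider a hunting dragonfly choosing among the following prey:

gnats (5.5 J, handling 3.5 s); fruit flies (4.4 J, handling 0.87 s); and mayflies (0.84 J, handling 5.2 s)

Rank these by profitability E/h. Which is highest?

Profitability E/h (J/s): gnats = 5.5/3.5 = 1.57, fruit flies = 4.4/0.87 = 5.06, mayflies = 0.84/5.2 = 0.162.
Ranked: fruit flies > gnats > mayflies.

fruit flies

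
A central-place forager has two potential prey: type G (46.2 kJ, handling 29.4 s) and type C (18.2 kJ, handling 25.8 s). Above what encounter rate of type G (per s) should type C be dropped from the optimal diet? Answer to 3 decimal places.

0.028 per s

Drop type C once their profitability E₂/h₂ falls below the rate achievable on type G alone: E₂/h₂ = λE₁/(1 + λh₁).
Solve for λ: λE₁h₂ = E₂(1 + λh₁) → λ(E₁h₂ − E₂h₁) = E₂ → λ = E₂/(E₁h₂ − E₂h₁).
λ = 18.2/(46.2×25.8 − 18.2×29.4) = 18.2/656.9 = 0.02771 per s.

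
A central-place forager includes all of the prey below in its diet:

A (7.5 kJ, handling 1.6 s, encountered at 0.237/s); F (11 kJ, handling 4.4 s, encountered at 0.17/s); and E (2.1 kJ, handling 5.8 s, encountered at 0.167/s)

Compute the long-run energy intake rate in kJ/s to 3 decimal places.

Energy encountered per unit search time: 0.237×7.5 + 0.17×11 + 0.167×2.1 = 3.998 kJ/s.
Handling time per unit search time: 0.237×1.6 + 0.17×4.4 + 0.167×5.8 = 2.096.
Rate = 3.998/(1 + 2.096) = 1.291 kJ/s.

1.291 kJ/s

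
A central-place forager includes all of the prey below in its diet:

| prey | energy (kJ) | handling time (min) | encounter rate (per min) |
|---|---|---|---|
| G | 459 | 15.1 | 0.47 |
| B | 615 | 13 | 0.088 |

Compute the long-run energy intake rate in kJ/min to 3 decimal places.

29.201 kJ/min

R = Σλ_iE_i / (1 + Σλ_ih_i)
Numerator: 0.47×459 + 0.088×615 = 269.8
Denominator: 1 + 0.47×15.1 + 0.088×13 = 9.241
R = 269.8/9.241 = 29.2 kJ/min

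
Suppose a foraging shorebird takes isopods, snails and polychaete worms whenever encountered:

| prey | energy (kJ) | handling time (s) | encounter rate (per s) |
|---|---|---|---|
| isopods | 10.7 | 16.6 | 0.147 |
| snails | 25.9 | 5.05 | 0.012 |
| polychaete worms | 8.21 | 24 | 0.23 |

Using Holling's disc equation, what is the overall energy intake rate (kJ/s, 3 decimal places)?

Energy encountered per unit search time: 0.147×10.7 + 0.012×25.9 + 0.23×8.21 = 3.772 kJ/s.
Handling time per unit search time: 0.147×16.6 + 0.012×5.05 + 0.23×24 = 8.021.
Rate = 3.772/(1 + 8.021) = 0.4181 kJ/s.

0.418 kJ/s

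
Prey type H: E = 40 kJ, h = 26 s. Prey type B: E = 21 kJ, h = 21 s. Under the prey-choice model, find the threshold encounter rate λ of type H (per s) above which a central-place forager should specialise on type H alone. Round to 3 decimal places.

0.071 per s

Drop type B once their profitability E₂/h₂ falls below the rate achievable on type H alone: E₂/h₂ = λE₁/(1 + λh₁).
Solve for λ: λE₁h₂ = E₂(1 + λh₁) → λ(E₁h₂ − E₂h₁) = E₂ → λ = E₂/(E₁h₂ − E₂h₁).
λ = 21/(40×21 − 21×26) = 21/294 = 0.07143 per s.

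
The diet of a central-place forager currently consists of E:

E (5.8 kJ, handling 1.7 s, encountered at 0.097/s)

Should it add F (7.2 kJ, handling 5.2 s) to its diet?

Intake rate on the current diet: R = (0.097×5.8) / (1 + 0.097×1.7) = 0.5626/1.165 = 0.483 kJ/s.
F: E/h = 7.2/5.2 = 1.385 kJ/s.
Since 1.385 > R, including F increases the long-run rate.

Yes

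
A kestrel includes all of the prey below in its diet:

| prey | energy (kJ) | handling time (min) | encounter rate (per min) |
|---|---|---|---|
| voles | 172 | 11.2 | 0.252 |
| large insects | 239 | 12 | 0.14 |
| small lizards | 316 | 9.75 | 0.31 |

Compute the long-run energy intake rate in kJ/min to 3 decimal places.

20.500 kJ/min

Energy encountered per unit search time: 0.252×172 + 0.14×239 + 0.31×316 = 174.8 kJ/min.
Handling time per unit search time: 0.252×11.2 + 0.14×12 + 0.31×9.75 = 7.525.
Rate = 174.8/(1 + 7.525) = 20.5 kJ/min.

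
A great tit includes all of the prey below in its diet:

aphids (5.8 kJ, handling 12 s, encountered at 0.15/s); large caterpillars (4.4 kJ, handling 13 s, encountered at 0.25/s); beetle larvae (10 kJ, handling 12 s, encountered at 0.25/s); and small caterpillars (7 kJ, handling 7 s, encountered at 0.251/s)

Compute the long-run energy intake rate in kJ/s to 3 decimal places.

R = Σλ_iE_i / (1 + Σλ_ih_i)
Numerator: 0.15×5.8 + 0.25×4.4 + 0.25×10 + 0.251×7 = 6.227
Denominator: 1 + 0.15×12 + 0.25×13 + 0.25×12 + 0.251×7 = 10.81
R = 6.227/10.81 = 0.5762 kJ/s

0.576 kJ/s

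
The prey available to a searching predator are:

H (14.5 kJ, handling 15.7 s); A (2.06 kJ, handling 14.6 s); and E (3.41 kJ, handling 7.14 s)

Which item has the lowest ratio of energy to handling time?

Profitability E/h (kJ/s): H = 14.5/15.7 = 0.924, A = 2.06/14.6 = 0.141, E = 3.41/7.14 = 0.478.
Ranked: H > E > A.

A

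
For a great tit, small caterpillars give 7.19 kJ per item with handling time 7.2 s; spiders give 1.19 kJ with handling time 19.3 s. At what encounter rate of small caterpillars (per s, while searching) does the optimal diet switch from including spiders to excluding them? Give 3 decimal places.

The zero-one rule: include spiders iff E₂/h₂ > λE₁/(1+λh₁). Equality gives the switch point.
λE₁h₂ = E₂ + λE₂h₁ ⇒ λ = E₂/(E₁h₂ − E₂h₁) = 1.19/(138.8 − 8.568) = 0.00914 per s.

0.009 per s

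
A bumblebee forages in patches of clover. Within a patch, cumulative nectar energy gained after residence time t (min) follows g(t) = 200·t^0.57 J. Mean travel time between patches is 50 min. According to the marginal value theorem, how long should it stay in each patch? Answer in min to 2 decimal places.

By the marginal value theorem, leave when the instantaneous gain rate g'(t) equals the habitat-wide average g(t)/(T + t).
g'(t) = 0.57·200·t^-0.43. Setting 0.57·200·t^-0.43 = 200·t^0.57/(50+t) gives 0.57(50+t) = t, so 0.43·t = 0.57×50.
t* = 0.57×50/0.43 = 66.28 min.

66.28 min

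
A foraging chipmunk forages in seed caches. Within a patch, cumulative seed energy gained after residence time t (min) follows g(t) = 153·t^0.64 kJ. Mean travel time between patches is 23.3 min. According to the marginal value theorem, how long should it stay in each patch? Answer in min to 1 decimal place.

Maximise g(t)/(T+t): set derivative to zero → g'(t)(T+t) = g(t).
g'(t) = 0.64·153·t^-0.36. Setting 0.64·153·t^-0.36 = 153·t^0.64/(23.3+t) gives 0.64(23.3+t) = t, so 0.36·t = 0.64×23.3.
t* = 0.64×23.3/0.36 = 41.42 min.

41.4 min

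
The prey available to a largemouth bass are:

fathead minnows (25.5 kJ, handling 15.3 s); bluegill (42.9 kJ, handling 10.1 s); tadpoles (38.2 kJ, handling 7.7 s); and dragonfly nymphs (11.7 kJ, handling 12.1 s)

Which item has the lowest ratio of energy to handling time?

Profitability E/h (kJ/s): fathead minnows = 25.5/15.3 = 1.67, bluegill = 42.9/10.1 = 4.25, tadpoles = 38.2/7.7 = 4.96, dragonfly nymphs = 11.7/12.1 = 0.967.
Ranked: tadpoles > bluegill > fathead minnows > dragonfly nymphs.

dragonfly nymphs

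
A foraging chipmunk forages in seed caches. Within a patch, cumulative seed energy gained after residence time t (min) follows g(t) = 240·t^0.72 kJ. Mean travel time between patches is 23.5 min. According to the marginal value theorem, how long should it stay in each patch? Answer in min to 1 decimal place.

60.4 min

Optimal t* satisfies g'(t*) = g(t*)/(T + t*).
g'(t) = 0.72·240·t^-0.28. Setting 0.72·240·t^-0.28 = 240·t^0.72/(23.5+t) gives 0.72(23.5+t) = t, so 0.28·t = 0.72×23.5.
t* = 0.72×23.5/0.28 = 60.43 min.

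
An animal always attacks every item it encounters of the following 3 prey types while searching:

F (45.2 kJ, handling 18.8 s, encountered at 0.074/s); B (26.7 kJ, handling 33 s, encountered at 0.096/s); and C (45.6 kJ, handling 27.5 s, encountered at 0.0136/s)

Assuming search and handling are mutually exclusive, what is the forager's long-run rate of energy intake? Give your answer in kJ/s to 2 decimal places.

1.10 kJ/s

R = (0.074×45.2 + 0.096×26.7 + 0.0136×45.6) / (1 + 0.074×18.8 + 0.096×33 + 0.0136×27.5) = 6.528/5.933 = 1.1 kJ/s.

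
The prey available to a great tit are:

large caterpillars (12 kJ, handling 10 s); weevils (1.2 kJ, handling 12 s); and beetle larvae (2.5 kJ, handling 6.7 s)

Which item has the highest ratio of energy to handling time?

Profitability E/h (kJ/s): large caterpillars = 12/10 = 1.2, weevils = 1.2/12 = 0.1, beetle larvae = 2.5/6.7 = 0.373.
Ranked: large caterpillars > beetle larvae > weevils.

large caterpillars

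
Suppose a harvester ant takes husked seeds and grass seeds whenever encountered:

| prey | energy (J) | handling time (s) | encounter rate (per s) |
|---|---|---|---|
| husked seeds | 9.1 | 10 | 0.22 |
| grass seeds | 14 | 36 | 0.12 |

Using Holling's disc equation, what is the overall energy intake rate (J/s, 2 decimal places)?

0.49 J/s

R = Σλ_iE_i / (1 + Σλ_ih_i)
Numerator: 0.22×9.1 + 0.12×14 = 3.682
Denominator: 1 + 0.22×10 + 0.12×36 = 7.52
R = 3.682/7.52 = 0.4896 J/s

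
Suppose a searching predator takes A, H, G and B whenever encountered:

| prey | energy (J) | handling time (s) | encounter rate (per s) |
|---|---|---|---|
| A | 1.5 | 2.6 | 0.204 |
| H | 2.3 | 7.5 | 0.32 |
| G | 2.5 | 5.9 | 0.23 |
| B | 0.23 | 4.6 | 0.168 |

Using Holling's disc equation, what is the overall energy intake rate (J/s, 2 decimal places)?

0.27 J/s

R = Σλ_iE_i / (1 + Σλ_ih_i)
Numerator: 0.204×1.5 + 0.32×2.3 + 0.23×2.5 + 0.168×0.23 = 1.656
Denominator: 1 + 0.204×2.6 + 0.32×7.5 + 0.23×5.9 + 0.168×4.6 = 6.06
R = 1.656/6.06 = 0.2732 J/s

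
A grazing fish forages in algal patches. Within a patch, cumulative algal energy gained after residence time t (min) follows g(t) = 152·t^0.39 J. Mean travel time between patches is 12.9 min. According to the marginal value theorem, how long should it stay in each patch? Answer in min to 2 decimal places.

8.25 min

By the marginal value theorem, leave when the instantaneous gain rate g'(t) equals the habitat-wide average g(t)/(T + t).
g'(t) = 0.39·152·t^-0.61. Setting 0.39·152·t^-0.61 = 152·t^0.39/(12.9+t) gives 0.39(12.9+t) = t, so 0.61·t = 0.39×12.9.
t* = 0.39×12.9/0.61 = 8.248 min.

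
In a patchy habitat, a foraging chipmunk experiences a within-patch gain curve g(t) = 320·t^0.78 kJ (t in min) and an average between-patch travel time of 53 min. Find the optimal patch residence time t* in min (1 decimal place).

Maximise g(t)/(T+t): set derivative to zero → g'(t)(T+t) = g(t).
g'(t) = 0.78·320·t^-0.22. Setting 0.78·320·t^-0.22 = 320·t^0.78/(53+t) gives 0.78(53+t) = t, so 0.22·t = 0.78×53.
t* = 0.78×53/0.22 = 187.9 min.

187.9 min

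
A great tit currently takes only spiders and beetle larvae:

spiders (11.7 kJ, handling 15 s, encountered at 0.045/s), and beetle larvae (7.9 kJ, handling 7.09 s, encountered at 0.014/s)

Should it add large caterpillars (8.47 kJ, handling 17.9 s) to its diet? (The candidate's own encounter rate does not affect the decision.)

Intake rate on the current diet: R = (0.045×11.7 + 0.014×7.9) / (1 + 0.045×15 + 0.014×7.09) = 0.6371/1.774 = 0.3591 kJ/s.
large caterpillars: E/h = 8.47/17.9 = 0.4732 kJ/s.
0.4732 > 0.3591, so adding large caterpillars raises the average — include it.

Yes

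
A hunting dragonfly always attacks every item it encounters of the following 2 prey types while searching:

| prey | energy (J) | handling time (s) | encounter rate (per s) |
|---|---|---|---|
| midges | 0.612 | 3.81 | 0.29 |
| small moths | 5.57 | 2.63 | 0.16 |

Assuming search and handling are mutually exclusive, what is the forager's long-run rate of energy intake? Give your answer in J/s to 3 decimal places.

R = (0.29×0.612 + 0.16×5.57) / (1 + 0.29×3.81 + 0.16×2.63) = 1.069/2.526 = 0.4231 J/s.

0.423 J/s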